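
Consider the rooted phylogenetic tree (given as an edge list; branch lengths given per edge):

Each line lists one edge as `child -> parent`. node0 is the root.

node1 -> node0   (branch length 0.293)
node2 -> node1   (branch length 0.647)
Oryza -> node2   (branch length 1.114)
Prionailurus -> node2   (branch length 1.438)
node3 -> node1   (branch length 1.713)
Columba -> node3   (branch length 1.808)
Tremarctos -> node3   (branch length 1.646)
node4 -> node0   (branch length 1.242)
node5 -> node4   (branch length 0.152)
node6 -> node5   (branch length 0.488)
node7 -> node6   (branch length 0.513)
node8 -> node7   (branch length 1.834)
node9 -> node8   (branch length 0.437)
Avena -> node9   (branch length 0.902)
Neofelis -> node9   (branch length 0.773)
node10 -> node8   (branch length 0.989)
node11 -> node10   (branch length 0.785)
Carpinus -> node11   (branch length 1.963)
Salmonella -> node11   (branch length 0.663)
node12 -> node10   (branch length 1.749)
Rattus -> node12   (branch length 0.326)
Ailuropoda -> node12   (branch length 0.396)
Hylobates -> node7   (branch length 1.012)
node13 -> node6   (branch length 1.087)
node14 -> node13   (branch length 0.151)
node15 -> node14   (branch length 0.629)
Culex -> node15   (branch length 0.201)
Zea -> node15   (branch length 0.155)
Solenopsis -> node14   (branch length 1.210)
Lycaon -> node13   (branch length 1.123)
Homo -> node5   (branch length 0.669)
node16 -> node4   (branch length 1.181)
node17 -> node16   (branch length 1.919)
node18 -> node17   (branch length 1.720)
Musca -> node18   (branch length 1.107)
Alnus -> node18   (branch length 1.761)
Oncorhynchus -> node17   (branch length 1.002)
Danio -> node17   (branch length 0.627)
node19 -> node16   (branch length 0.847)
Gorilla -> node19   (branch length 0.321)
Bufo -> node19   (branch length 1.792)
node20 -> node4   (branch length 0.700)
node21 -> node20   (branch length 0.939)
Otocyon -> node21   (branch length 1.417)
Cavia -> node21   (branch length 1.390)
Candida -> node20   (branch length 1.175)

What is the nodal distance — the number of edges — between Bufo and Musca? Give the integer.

The MRCA of Bufo and Musca is the node subtending (((Musca,Alnus),Oncorhynchus,Danio),(Gorilla,Bufo)).
From Bufo up to that node: 2 branches. From Musca up to the same node: 3 branches. Total: 2 + 3 = 5.

5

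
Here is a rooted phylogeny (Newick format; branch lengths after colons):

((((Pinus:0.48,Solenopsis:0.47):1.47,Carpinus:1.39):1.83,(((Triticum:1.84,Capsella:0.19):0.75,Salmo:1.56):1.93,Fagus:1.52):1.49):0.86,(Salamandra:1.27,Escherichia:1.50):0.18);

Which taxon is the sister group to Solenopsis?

Solenopsis attaches to the tree at the node subtending (Pinus,Solenopsis).
The other lineage descending from that same node — the sister group — is the single tip Pinus.

Pinus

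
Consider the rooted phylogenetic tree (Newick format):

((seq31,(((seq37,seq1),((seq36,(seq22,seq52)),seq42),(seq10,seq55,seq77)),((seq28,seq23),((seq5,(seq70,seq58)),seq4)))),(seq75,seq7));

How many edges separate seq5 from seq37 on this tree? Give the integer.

The MRCA of seq5 and seq37 is the node subtending (((seq37,seq1),((seq36,(seq22,seq52)),seq42),(seq10,seq55,seq77)),((seq28,seq23),((seq5,(seq70,seq58)),seq4))).
From seq5 up to that node: 4 branches. From seq37 up to the same node: 3 branches. Total: 4 + 3 = 7.

7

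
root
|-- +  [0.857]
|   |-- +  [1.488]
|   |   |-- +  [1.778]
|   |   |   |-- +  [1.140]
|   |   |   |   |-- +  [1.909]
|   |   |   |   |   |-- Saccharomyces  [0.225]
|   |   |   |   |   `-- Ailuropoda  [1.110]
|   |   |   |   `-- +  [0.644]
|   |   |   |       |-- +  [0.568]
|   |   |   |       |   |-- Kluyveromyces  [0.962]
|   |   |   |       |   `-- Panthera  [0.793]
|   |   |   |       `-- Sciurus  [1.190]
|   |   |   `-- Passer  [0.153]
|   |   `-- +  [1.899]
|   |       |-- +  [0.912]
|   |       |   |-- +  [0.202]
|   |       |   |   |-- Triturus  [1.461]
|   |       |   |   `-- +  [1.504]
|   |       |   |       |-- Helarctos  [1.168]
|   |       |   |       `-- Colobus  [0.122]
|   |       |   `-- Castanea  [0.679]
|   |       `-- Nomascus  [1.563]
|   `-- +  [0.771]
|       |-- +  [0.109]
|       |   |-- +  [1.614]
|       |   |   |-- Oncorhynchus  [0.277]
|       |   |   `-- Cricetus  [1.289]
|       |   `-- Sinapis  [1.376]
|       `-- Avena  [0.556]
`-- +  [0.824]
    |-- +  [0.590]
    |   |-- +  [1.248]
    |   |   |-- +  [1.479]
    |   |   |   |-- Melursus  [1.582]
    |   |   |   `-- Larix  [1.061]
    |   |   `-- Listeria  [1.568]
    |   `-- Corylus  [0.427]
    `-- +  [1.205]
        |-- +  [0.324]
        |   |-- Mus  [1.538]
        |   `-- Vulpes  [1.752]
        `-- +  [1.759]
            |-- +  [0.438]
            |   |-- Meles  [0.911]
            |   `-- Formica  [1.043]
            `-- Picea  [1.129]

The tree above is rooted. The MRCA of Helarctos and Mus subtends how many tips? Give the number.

The MRCA of Helarctos and Mus is the root, so the clade is the entire tree.
That clade contains 24 terminal taxa: Ailuropoda, Avena, Castanea, Colobus, Corylus, Cricetus, Formica, Helarctos, Kluyveromyces, Larix, Listeria, Meles, Melursus, Mus, Nomascus, Oncorhynchus, Panthera, Passer, Picea, Saccharomyces, Sciurus, Sinapis, Triturus, Vulpes.

24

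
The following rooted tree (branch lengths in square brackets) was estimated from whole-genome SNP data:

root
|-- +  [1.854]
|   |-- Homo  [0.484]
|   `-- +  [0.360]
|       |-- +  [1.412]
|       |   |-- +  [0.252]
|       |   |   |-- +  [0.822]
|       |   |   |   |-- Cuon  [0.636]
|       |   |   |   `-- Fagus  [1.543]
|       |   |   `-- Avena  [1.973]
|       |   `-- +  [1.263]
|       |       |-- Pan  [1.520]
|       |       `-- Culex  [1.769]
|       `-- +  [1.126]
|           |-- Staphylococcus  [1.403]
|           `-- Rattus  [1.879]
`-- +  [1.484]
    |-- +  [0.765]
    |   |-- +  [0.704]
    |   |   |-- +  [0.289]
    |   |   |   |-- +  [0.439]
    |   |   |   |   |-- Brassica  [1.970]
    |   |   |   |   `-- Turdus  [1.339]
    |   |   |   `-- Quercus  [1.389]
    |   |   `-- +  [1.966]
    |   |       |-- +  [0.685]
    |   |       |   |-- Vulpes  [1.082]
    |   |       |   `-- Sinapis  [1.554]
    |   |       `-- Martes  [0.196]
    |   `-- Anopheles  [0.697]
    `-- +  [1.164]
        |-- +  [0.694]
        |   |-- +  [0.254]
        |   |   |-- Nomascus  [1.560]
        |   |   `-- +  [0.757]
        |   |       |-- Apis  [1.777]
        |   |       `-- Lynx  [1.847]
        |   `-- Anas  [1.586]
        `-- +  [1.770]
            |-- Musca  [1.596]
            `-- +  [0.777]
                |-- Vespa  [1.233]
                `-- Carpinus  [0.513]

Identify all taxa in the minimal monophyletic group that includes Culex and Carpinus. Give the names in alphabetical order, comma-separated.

Anas, Anopheles, Apis, Avena, Brassica, Carpinus, Culex, Cuon, Fagus, Homo, Lynx, Martes, Musca, Nomascus, Pan, Quercus, Rattus, Sinapis, Staphylococcus, Turdus, Vespa, Vulpes

Tracing Culex: it sits inside (Pan,Culex).
Tracing Carpinus: it sits inside (Vespa,Carpinus).
The smallest clade enclosing both is the whole tree (their MRCA is the root), so the answer is all 22 tips in alphabetical order.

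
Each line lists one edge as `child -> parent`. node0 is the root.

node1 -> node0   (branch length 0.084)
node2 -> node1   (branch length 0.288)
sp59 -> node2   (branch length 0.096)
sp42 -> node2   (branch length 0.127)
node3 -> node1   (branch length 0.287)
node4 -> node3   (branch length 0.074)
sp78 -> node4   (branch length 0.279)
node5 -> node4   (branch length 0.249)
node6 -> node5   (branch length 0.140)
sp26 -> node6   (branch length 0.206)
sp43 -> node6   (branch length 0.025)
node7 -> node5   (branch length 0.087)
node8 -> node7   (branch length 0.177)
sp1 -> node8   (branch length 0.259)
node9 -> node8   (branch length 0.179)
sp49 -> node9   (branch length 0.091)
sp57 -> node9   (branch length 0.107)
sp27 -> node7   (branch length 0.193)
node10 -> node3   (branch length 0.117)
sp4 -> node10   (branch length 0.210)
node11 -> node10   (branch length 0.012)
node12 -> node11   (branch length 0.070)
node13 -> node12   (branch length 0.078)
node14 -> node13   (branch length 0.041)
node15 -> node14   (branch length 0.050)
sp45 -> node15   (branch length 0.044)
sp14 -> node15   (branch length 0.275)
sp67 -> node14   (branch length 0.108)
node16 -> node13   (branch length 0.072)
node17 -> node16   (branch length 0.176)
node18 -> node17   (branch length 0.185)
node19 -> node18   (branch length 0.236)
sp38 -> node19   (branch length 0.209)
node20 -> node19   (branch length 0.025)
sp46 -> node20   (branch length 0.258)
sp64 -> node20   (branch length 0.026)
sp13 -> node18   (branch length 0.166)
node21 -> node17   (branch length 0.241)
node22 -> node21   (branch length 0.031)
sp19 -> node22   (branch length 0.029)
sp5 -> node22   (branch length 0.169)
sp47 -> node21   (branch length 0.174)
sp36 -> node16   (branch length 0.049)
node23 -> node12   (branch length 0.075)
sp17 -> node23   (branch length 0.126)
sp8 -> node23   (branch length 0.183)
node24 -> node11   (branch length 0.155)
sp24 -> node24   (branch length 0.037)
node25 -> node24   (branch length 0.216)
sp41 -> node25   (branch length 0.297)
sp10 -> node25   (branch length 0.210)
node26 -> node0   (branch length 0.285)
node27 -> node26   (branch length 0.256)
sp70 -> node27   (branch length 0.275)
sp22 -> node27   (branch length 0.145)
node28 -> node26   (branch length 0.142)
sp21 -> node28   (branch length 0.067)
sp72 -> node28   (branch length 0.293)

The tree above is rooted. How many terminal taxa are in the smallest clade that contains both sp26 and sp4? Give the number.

The MRCA of sp26 and sp4 is the node subtending ((sp78,((sp26,sp43),((sp1,(sp49,sp57)),sp27))),(sp4,(((((sp45,sp14),sp67),((((sp38,(sp46,sp64)),sp13),((sp19,sp5),sp47)),sp36)),(sp17,sp8)),(sp24,(sp41,sp10))))).
That clade contains 24 terminal taxa: sp1, sp10, sp13, sp14, sp17, sp19, sp24, sp26, sp27, sp36, sp38, sp4, sp41, sp43, sp45, sp46, sp47, sp49, sp5, sp57, sp64, sp67, sp78, sp8.

24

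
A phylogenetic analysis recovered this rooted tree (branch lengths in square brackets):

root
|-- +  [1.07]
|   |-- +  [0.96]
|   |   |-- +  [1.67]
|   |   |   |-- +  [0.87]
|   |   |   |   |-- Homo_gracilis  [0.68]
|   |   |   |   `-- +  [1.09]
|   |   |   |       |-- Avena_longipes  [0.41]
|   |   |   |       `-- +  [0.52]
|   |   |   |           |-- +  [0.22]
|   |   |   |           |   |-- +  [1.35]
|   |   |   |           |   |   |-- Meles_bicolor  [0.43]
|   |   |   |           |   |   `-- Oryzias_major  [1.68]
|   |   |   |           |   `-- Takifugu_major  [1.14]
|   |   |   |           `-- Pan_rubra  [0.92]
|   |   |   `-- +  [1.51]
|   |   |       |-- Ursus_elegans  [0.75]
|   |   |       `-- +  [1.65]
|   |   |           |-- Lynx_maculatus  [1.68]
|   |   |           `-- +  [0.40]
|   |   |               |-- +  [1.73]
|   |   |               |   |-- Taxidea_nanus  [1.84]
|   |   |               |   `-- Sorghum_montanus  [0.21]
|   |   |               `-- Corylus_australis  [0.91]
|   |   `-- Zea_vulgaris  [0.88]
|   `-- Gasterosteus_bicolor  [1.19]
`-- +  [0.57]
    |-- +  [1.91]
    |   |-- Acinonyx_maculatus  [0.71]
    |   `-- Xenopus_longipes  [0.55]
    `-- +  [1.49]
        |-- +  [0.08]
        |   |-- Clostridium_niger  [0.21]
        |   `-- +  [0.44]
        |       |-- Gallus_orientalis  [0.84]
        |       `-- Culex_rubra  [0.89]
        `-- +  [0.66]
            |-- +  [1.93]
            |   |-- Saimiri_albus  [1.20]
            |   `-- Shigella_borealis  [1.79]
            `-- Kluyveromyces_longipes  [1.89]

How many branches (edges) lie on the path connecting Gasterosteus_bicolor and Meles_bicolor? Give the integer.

The MRCA of Gasterosteus_bicolor and Meles_bicolor is the node subtending ((((Homo_gracilis,(Avena_longipes,(((Meles_bicolor,Oryzias_major),Takifugu_major),Pan_rubra))),(Ursus_elegans,(Lynx_maculatus,((Taxidea_nanus,Sorghum_montanus),Corylus_australis)))),Zea_vulgaris),Gasterosteus_bicolor).
From Gasterosteus_bicolor up to that node: 1 branch. From Meles_bicolor up to the same node: 8 branches. Total: 1 + 8 = 9.

9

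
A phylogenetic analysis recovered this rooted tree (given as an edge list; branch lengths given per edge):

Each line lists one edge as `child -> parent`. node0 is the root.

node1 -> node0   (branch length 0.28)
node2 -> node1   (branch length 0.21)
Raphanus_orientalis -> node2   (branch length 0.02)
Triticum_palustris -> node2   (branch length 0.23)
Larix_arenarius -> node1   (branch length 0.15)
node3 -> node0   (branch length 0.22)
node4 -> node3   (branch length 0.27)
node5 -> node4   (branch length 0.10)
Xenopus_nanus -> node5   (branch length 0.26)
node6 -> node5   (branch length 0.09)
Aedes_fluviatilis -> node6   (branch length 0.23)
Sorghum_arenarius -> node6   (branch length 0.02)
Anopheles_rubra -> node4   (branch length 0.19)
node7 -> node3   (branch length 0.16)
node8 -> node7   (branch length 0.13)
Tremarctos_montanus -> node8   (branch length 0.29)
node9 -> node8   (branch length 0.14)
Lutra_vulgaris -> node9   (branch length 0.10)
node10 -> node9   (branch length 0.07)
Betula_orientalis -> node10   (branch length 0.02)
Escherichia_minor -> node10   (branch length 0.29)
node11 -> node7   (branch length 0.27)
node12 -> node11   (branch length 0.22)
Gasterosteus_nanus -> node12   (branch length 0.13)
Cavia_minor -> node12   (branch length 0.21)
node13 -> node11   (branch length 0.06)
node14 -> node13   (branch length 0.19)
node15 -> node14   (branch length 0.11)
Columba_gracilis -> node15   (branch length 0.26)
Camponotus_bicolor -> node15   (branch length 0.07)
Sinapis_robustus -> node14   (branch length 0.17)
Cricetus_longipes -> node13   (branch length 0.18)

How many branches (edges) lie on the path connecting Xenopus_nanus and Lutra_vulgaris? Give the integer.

7

The MRCA of Xenopus_nanus and Lutra_vulgaris is the node subtending (((Xenopus_nanus,(Aedes_fluviatilis,Sorghum_arenarius)),Anopheles_rubra),((Tremarctos_montanus,(Lutra_vulgaris,(Betula_orientalis,Escherichia_minor))),((Gasterosteus_nanus,Cavia_minor),(((Columba_gracilis,Camponotus_bicolor),Sinapis_robustus),Cricetus_longipes)))).
From Xenopus_nanus up to that node: 3 branches. From Lutra_vulgaris up to the same node: 4 branches. Total: 3 + 4 = 7.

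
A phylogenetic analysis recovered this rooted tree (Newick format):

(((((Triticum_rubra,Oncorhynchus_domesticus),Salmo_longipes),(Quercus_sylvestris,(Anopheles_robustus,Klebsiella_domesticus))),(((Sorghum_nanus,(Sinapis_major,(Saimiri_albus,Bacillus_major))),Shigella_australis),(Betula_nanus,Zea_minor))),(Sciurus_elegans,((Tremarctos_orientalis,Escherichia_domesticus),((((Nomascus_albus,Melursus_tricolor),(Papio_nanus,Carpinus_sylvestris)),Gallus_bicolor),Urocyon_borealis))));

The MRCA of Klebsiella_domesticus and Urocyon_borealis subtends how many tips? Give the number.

The MRCA of Klebsiella_domesticus and Urocyon_borealis is the root, so the clade is the entire tree.
That clade contains 22 terminal taxa: Anopheles_robustus, Bacillus_major, Betula_nanus, Carpinus_sylvestris, Escherichia_domesticus, Gallus_bicolor, Klebsiella_domesticus, Melursus_tricolor, Nomascus_albus, Oncorhynchus_domesticus, Papio_nanus, Quercus_sylvestris, Saimiri_albus, Salmo_longipes, Sciurus_elegans, Shigella_australis, Sinapis_major, Sorghum_nanus, Tremarctos_orientalis, Triticum_rubra, Urocyon_borealis, Zea_minor.

22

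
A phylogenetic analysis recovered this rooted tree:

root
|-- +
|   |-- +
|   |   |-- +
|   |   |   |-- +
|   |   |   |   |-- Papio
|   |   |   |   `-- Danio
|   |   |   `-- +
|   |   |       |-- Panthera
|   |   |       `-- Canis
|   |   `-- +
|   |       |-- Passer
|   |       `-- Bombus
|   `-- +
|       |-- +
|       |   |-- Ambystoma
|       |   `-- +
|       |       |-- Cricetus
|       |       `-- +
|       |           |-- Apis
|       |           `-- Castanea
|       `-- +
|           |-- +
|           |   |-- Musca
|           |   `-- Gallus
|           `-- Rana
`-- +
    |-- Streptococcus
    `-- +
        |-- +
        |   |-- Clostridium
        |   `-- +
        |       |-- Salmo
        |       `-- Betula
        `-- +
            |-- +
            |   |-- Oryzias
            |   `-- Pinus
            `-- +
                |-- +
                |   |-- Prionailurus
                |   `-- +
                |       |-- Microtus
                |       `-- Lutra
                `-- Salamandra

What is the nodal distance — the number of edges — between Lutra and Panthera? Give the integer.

12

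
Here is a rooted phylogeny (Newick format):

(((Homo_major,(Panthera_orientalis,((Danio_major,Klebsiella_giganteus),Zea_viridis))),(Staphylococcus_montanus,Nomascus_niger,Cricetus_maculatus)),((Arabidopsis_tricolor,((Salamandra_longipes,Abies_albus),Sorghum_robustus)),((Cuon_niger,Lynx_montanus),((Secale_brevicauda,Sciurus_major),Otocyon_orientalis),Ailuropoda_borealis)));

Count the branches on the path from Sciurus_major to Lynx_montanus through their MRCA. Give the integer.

5

The MRCA of Sciurus_major and Lynx_montanus is the node subtending ((Cuon_niger,Lynx_montanus),((Secale_brevicauda,Sciurus_major),Otocyon_orientalis),Ailuropoda_borealis).
From Sciurus_major up to that node: 3 branches. From Lynx_montanus up to the same node: 2 branches. Total: 3 + 2 = 5.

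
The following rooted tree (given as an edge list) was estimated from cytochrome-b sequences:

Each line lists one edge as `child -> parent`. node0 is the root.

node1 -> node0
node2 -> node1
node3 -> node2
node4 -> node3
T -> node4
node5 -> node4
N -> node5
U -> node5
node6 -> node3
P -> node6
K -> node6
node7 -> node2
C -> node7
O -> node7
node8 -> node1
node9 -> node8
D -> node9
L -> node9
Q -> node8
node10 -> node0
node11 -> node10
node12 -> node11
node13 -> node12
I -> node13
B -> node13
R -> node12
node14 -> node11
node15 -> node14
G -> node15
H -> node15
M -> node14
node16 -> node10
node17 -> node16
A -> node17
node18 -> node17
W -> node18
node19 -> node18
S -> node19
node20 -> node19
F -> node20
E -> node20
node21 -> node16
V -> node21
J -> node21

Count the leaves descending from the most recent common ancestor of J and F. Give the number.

The MRCA of J and F is the node subtending ((A,(W,(S,(F,E)))),(V,J)).
That clade contains 7 terminal taxa: A, E, F, J, S, V, W.

7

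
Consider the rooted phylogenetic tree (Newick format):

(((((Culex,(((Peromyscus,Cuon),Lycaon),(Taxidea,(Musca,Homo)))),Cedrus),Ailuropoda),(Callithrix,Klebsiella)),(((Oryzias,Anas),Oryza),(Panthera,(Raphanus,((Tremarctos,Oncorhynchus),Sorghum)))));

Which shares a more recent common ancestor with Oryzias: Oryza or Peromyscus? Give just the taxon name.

Oryza

The MRCA of Oryzias and Oryza subtends ((Oryzias,Anas),Oryza) (3 taxa).
The MRCA of Oryzias and Peromyscus is the root, subtending the entire tree (19 taxa).
The first is nested inside the second, so Oryzias shares a more recent common ancestor with Oryza.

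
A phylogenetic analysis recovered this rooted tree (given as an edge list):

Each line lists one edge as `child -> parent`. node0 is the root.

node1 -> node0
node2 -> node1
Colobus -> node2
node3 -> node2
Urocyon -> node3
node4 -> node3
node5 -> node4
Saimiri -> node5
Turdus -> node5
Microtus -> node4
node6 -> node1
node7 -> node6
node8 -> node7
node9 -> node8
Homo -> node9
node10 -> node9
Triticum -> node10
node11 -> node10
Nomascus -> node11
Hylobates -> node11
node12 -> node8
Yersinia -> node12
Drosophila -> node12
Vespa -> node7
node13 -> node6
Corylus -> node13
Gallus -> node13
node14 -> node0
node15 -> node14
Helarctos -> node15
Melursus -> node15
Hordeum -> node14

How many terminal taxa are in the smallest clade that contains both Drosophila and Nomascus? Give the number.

6

The MRCA of Drosophila and Nomascus is the node subtending ((Homo,(Triticum,(Nomascus,Hylobates))),(Yersinia,Drosophila)).
That clade contains 6 terminal taxa: Drosophila, Homo, Hylobates, Nomascus, Triticum, Yersinia.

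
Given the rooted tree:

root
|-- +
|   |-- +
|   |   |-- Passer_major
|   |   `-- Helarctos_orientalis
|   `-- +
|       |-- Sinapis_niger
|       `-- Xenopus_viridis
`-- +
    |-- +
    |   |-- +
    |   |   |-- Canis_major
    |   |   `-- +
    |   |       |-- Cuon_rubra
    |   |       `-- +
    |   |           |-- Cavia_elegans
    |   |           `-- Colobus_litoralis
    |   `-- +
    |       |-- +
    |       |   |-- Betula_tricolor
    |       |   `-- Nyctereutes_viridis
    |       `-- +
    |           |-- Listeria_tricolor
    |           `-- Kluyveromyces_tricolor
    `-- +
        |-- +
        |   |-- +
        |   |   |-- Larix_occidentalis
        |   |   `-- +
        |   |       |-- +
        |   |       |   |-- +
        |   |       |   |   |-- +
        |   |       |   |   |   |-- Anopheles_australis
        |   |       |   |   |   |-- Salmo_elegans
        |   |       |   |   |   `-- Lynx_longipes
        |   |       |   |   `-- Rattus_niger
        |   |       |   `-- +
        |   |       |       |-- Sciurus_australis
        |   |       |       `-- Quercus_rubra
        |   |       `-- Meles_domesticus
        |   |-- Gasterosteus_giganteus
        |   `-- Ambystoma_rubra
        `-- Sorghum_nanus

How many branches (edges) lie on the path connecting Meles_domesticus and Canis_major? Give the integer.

The MRCA of Meles_domesticus and Canis_major is the node subtending (((Canis_major,(Cuon_rubra,(Cavia_elegans,Colobus_litoralis))),((Betula_tricolor,Nyctereutes_viridis),(Listeria_tricolor,Kluyveromyces_tricolor))),(((Larix_occidentalis,((((Anopheles_australis,Salmo_elegans,Lynx_longipes),Rattus_niger),(Sciurus_australis,Quercus_rubra)),Meles_domesticus)),Gasterosteus_giganteus,Ambystoma_rubra),Sorghum_nanus)).
From Meles_domesticus up to that node: 5 branches. From Canis_major up to the same node: 3 branches. Total: 5 + 3 = 8.

8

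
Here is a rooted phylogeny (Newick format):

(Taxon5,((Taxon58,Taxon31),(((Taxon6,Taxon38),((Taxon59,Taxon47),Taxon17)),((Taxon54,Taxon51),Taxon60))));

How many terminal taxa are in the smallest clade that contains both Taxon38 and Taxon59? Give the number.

The MRCA of Taxon38 and Taxon59 is the node subtending ((Taxon6,Taxon38),((Taxon59,Taxon47),Taxon17)).
That clade contains 5 terminal taxa: Taxon17, Taxon38, Taxon47, Taxon59, Taxon6.

5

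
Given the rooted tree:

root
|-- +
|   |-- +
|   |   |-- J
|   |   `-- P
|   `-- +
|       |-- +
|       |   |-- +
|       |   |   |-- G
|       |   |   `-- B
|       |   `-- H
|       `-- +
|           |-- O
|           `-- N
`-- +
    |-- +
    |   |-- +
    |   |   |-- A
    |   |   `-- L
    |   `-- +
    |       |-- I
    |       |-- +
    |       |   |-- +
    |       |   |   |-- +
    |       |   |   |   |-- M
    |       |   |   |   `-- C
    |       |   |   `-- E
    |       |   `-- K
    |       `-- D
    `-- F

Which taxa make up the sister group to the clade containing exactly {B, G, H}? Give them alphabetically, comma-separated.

The clade containing exactly {B, G, H} attaches to the tree at the node subtending (((G,B),H),(O,N)).
The other lineage descending from that same node — the sister group — is (O,N); its 2 tips in alphabetical order are the answer.

N, O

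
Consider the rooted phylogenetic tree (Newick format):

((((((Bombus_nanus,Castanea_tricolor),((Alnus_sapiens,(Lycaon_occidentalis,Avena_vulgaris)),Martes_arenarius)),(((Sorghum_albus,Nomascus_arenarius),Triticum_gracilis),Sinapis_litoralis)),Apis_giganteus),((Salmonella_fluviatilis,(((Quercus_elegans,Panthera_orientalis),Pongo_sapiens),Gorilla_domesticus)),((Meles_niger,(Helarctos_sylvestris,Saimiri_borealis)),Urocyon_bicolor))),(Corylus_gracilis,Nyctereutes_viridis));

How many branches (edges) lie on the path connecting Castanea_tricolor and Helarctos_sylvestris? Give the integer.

The MRCA of Castanea_tricolor and Helarctos_sylvestris is the node subtending (((((Bombus_nanus,Castanea_tricolor),((Alnus_sapiens,(Lycaon_occidentalis,Avena_vulgaris)),Martes_arenarius)),(((Sorghum_albus,Nomascus_arenarius),Triticum_gracilis),Sinapis_litoralis)),Apis_giganteus),((Salmonella_fluviatilis,(((Quercus_elegans,Panthera_orientalis),Pongo_sapiens),Gorilla_domesticus)),((Meles_niger,(Helarctos_sylvestris,Saimiri_borealis)),Urocyon_bicolor))).
From Castanea_tricolor up to that node: 5 branches. From Helarctos_sylvestris up to the same node: 5 branches. Total: 5 + 5 = 10.

10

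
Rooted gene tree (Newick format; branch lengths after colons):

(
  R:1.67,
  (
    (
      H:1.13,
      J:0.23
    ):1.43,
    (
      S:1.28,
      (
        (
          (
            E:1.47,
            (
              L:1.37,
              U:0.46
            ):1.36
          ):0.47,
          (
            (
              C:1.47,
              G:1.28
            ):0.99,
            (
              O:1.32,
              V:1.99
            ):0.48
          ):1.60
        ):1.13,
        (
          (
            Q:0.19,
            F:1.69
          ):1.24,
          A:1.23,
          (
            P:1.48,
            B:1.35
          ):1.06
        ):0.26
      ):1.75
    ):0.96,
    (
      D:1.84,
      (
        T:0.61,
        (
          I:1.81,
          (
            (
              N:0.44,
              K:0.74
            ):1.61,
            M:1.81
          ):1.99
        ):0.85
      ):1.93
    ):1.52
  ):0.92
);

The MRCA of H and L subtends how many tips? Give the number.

21

The MRCA of H and L is the node subtending ((H,J),(S,(((E,(L,U)),((C,G),(O,V))),((Q,F),A,(P,B)))),(D,(T,(I,((N,K),M))))).
That clade contains 21 terminal taxa: A, B, C, D, E, F, G, H, I, J, K, L, M, N, O, P, Q, S, T, U, V.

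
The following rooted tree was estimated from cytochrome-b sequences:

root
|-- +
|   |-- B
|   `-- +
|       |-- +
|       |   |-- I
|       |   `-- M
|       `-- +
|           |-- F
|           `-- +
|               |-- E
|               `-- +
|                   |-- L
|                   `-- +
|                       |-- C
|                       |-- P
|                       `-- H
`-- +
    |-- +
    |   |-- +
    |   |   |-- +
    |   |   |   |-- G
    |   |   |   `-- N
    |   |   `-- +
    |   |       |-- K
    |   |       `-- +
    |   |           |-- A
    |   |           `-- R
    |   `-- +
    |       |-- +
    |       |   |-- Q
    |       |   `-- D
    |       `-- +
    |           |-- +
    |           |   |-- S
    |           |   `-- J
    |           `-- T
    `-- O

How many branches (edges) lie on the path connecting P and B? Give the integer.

The MRCA of P and B is the node subtending (B,((I,M),(F,(E,(L,(C,P,H)))))).
From P up to that node: 6 branches. From B up to the same node: 1 branch. Total: 6 + 1 = 7.

7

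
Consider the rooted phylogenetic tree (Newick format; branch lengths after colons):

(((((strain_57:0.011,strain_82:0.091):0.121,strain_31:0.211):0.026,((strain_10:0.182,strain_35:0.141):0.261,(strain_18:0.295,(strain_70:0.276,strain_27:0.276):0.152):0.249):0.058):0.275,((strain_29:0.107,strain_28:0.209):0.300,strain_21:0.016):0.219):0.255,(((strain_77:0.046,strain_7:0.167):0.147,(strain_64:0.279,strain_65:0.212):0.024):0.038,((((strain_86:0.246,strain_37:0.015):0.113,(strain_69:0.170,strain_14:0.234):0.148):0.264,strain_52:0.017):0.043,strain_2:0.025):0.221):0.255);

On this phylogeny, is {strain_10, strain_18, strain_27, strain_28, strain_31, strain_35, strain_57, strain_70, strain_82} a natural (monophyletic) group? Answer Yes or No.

No

The MRCA of the listed taxa subtends ((((strain_57,strain_82),strain_31),((strain_10,strain_35),(strain_18,(strain_70,strain_27)))),((strain_29,strain_28),strain_21)).
That clade also contains strain_21, strain_29, which are not in the proposed group, so the group is not monophyletic.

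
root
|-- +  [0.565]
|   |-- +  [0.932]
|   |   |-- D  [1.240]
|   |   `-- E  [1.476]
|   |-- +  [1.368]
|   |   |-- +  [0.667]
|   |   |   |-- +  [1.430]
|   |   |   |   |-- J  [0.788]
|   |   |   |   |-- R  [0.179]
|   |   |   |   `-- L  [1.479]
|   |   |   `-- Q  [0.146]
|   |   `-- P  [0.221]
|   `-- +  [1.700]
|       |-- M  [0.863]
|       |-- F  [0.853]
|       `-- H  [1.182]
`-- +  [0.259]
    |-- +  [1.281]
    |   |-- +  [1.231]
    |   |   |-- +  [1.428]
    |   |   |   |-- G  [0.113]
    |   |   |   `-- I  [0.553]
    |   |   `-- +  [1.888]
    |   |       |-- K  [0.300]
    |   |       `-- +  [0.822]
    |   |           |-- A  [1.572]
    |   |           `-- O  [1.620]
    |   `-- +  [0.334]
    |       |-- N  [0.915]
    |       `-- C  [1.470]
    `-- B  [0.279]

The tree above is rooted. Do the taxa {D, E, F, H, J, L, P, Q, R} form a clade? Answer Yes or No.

The MRCA of the listed taxa subtends ((D,E),(((J,R,L),Q),P),(M,F,H)).
That clade also contains M, which is not in the proposed group, so the group is not monophyletic.

No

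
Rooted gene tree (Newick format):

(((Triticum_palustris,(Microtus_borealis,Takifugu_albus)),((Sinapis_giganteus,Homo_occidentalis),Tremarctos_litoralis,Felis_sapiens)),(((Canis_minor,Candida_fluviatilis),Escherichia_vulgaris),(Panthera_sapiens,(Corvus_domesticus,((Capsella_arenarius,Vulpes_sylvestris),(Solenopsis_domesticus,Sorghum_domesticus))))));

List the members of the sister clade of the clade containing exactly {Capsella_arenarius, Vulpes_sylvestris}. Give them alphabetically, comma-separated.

The clade containing exactly {Capsella_arenarius, Vulpes_sylvestris} attaches to the tree at the node subtending ((Capsella_arenarius,Vulpes_sylvestris),(Solenopsis_domesticus,Sorghum_domesticus)).
The other lineage descending from that same node — the sister group — is (Solenopsis_domesticus,Sorghum_domesticus); its 2 tips in alphabetical order are the answer.

Solenopsis_domesticus, Sorghum_domesticus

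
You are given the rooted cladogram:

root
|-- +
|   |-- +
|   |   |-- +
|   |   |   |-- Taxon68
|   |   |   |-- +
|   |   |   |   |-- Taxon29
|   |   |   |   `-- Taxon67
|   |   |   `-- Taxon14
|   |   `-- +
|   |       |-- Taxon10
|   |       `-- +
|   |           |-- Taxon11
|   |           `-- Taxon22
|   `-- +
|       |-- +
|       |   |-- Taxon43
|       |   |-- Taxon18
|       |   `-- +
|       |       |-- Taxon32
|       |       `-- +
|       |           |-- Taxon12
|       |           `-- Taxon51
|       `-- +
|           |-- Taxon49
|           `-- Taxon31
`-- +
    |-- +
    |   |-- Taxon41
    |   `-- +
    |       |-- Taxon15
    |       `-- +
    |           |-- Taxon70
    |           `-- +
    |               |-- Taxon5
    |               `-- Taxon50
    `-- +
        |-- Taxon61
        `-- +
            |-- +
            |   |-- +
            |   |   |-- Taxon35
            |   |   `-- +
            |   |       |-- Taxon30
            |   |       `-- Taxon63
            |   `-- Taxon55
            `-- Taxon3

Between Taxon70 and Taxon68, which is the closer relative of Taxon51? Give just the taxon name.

Taxon68

The MRCA of Taxon51 and Taxon68 subtends (((Taxon68,(Taxon29,Taxon67),Taxon14),(Taxon10,(Taxon11,Taxon22))),((Taxon43,Taxon18,(Taxon32,(Taxon12,Taxon51))),(Taxon49,Taxon31))) (14 taxa).
The MRCA of Taxon51 and Taxon70 is the root, subtending the entire tree (25 taxa).
The first is nested inside the second, so Taxon51 shares a more recent common ancestor with Taxon68.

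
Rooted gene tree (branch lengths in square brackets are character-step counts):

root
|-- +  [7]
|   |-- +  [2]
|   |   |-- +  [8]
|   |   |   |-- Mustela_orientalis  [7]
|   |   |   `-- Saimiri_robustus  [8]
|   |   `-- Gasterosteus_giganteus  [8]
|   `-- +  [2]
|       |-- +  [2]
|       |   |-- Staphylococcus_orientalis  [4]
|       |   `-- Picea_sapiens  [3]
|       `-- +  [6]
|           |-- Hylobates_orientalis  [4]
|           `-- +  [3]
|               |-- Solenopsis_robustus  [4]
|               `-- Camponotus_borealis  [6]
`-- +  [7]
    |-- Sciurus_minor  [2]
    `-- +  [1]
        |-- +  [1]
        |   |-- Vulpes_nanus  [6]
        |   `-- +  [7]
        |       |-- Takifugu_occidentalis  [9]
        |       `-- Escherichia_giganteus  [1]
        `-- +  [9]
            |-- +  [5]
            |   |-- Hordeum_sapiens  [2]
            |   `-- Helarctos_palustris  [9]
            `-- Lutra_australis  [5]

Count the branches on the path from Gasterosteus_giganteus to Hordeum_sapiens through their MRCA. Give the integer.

8

The MRCA of Gasterosteus_giganteus and Hordeum_sapiens is the root of the tree.
From Gasterosteus_giganteus up to that node: 3 branches. From Hordeum_sapiens up to the same node: 5 branches. Total: 3 + 5 = 8.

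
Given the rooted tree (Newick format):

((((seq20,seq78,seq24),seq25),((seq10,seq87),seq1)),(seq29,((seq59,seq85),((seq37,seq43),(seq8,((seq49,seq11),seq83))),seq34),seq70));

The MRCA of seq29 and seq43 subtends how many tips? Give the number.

The MRCA of seq29 and seq43 is the node subtending (seq29,((seq59,seq85),((seq37,seq43),(seq8,((seq49,seq11),seq83))),seq34),seq70).
That clade contains 11 terminal taxa: seq11, seq29, seq34, seq37, seq43, seq49, seq59, seq70, seq8, seq83, seq85.

11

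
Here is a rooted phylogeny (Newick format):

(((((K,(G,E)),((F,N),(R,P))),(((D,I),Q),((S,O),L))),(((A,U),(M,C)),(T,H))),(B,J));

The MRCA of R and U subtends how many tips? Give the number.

19

The MRCA of R and U is the node subtending ((((K,(G,E)),((F,N),(R,P))),(((D,I),Q),((S,O),L))),(((A,U),(M,C)),(T,H))).
That clade contains 19 terminal taxa: A, C, D, E, F, G, H, I, K, L, M, N, O, P, Q, R, S, T, U.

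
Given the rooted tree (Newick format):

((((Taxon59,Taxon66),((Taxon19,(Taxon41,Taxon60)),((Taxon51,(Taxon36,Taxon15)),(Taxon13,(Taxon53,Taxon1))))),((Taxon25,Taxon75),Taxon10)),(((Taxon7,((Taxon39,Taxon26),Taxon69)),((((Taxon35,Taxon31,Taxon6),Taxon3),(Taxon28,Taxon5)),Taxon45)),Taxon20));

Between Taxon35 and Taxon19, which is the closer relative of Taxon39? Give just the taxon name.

Taxon35

The MRCA of Taxon39 and Taxon35 subtends ((Taxon7,((Taxon39,Taxon26),Taxon69)),((((Taxon35,Taxon31,Taxon6),Taxon3),(Taxon28,Taxon5)),Taxon45)) (11 taxa).
The MRCA of Taxon39 and Taxon19 is the root, subtending the entire tree (26 taxa).
The first is nested inside the second, so Taxon39 shares a more recent common ancestor with Taxon35.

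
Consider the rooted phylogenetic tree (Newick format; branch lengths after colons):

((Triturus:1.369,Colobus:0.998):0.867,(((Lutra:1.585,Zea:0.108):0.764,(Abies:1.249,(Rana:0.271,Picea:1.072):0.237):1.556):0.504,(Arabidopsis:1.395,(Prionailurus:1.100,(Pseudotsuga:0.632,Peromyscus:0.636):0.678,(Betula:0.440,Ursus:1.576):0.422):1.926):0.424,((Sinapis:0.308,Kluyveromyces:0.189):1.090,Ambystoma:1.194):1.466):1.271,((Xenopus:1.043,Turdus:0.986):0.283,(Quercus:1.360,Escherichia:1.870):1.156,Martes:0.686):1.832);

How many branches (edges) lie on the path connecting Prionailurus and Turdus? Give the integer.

7

The MRCA of Prionailurus and Turdus is the root of the tree.
From Prionailurus up to that node: 4 branches. From Turdus up to the same node: 3 branches. Total: 4 + 3 = 7.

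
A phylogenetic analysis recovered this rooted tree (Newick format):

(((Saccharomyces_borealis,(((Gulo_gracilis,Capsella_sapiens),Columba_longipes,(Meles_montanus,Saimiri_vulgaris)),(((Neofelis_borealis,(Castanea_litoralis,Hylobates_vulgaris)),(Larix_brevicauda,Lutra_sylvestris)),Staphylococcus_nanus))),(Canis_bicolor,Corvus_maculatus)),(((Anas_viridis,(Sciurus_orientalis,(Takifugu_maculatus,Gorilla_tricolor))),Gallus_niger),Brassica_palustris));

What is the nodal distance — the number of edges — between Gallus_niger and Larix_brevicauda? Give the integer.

10

The MRCA of Gallus_niger and Larix_brevicauda is the root of the tree.
From Gallus_niger up to that node: 3 branches. From Larix_brevicauda up to the same node: 7 branches. Total: 3 + 7 = 10.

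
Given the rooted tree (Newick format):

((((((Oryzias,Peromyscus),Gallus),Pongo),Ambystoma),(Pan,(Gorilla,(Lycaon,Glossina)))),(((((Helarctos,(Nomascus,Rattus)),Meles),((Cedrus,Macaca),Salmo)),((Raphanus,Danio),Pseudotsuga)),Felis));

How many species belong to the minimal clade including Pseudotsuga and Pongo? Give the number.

The MRCA of Pseudotsuga and Pongo is the root, so the clade is the entire tree.
That clade contains 20 terminal taxa: Ambystoma, Cedrus, Danio, Felis, Gallus, Glossina, Gorilla, Helarctos, Lycaon, Macaca, Meles, Nomascus, Oryzias, Pan, Peromyscus, Pongo, Pseudotsuga, Raphanus, Rattus, Salmo.

20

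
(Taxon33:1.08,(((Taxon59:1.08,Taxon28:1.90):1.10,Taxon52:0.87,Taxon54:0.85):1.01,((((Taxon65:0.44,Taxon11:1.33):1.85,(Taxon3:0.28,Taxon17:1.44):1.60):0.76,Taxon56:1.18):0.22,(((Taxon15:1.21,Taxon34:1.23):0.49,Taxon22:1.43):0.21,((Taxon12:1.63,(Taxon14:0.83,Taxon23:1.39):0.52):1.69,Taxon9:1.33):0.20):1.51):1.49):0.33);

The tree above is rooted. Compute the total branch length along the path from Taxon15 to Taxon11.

7.58

The path runs Taxon15 → … → MRCA → … → Taxon11; the MRCA is the node subtending ((((Taxon65,Taxon11),(Taxon3,Taxon17)),Taxon56),(((Taxon15,Taxon34),Taxon22),((Taxon12,(Taxon14,Taxon23)),Taxon9))).
Branch lengths along that path: 1.21 + 0.49 + 0.21 + 1.51 + 0.22 + 0.76 + 1.85 + 1.33 = 7.58.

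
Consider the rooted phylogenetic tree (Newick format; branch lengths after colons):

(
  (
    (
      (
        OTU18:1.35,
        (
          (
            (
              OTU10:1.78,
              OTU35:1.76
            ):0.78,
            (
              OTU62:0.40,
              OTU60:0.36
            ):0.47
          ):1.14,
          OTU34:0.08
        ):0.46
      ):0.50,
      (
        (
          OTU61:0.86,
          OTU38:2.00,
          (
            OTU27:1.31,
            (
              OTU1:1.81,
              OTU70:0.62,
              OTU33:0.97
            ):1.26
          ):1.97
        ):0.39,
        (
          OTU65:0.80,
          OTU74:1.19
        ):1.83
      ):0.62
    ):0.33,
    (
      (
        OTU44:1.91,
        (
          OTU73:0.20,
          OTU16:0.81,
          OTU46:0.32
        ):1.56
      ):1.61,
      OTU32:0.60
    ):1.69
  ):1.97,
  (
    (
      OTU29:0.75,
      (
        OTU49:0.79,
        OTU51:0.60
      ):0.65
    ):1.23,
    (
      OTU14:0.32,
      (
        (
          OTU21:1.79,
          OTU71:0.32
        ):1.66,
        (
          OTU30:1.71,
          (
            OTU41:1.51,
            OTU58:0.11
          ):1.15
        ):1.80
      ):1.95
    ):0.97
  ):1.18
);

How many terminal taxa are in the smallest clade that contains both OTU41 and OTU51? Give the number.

The MRCA of OTU41 and OTU51 is the node subtending ((OTU29,(OTU49,OTU51)),(OTU14,((OTU21,OTU71),(OTU30,(OTU41,OTU58))))).
That clade contains 9 terminal taxa: OTU14, OTU21, OTU29, OTU30, OTU41, OTU49, OTU51, OTU58, OTU71.

9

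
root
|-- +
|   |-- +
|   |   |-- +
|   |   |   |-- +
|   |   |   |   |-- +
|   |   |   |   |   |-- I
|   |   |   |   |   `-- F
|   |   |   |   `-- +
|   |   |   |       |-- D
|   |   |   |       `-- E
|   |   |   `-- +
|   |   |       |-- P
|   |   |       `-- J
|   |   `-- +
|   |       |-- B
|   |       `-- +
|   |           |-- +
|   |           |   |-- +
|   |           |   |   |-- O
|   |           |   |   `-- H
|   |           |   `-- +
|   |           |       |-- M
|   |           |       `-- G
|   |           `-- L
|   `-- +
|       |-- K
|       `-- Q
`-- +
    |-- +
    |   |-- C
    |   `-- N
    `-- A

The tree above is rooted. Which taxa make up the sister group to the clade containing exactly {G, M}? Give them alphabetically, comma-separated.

H, O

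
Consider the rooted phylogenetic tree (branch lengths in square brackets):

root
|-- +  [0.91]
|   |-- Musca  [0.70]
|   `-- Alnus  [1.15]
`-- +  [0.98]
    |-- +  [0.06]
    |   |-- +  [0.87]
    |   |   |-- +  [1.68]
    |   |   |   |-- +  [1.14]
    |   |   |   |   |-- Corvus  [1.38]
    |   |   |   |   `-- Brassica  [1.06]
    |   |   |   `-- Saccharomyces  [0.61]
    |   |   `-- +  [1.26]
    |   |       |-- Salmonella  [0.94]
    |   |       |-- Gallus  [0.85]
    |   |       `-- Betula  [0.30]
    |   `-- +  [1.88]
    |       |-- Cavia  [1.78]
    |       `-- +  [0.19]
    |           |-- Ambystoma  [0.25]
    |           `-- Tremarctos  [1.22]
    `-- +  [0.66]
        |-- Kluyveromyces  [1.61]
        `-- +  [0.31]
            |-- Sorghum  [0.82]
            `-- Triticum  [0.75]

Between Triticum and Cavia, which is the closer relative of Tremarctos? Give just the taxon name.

The MRCA of Tremarctos and Cavia subtends (Cavia,(Ambystoma,Tremarctos)) (3 taxa).
The MRCA of Tremarctos and Triticum subtends (((((Corvus,Brassica),Saccharomyces),(Salmonella,Gallus,Betula)),(Cavia,(Ambystoma,Tremarctos))),(Kluyveromyces,(Sorghum,Triticum))) (12 taxa).
The first is nested inside the second, so Tremarctos shares a more recent common ancestor with Cavia.

Cavia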